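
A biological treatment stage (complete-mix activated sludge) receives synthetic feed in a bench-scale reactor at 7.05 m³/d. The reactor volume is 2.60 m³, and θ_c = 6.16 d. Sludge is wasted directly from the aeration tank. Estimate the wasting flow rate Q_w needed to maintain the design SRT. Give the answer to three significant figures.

Q_w ≈ 0.422 m³/d

For wasting at MLVSS concentration, Q_w = V/θ_c = 2.600/6.16 = 0.4221 m³/d.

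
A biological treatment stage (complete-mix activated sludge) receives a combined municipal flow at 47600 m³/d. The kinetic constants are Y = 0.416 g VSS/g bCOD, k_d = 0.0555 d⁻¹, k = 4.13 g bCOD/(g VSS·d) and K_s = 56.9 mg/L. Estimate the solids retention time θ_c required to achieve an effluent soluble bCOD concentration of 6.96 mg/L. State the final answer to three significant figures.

At the target effluent, Y k S/(K_s+S) = 0.416×4.13×6.96/63.86 = 0.1873 d⁻¹.
Then 1/θ_c = μ − k_d = 0.1873 − 0.0555 = 0.1318 d⁻¹, giving θ_c = 7.590 d.

θ_c ≈ 7.59 d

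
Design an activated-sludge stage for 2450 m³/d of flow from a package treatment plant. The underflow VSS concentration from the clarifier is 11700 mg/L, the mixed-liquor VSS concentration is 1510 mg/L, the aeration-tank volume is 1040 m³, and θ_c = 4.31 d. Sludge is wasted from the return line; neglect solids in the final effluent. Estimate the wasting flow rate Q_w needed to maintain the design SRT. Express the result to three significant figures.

Wasting from the return line (neglecting effluent solids): Q_w = V·X / (θ_c·X_r) = 1040 × 1510 / (4.31 × 11700) = 31.14 m³/d.

Q_w ≈ 31.1 m³/d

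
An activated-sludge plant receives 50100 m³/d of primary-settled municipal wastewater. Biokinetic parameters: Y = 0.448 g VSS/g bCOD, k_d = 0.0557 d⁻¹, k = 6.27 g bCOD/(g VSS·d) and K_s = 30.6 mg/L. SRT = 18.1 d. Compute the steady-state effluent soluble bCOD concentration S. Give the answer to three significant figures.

S ≈ 1.26 mg/L

Effluent substrate depends only on kinetics and SRT: S = K_s(1 + k_d θ_c) / [θ_c(Yk − k_d) − 1] = 30.6 × (1 + 0.0557 × 18.1) / [18.1 × (0.448 × 6.27 − 0.0557) − 1] = 61.45 / 48.83 = 1.258 mg/L.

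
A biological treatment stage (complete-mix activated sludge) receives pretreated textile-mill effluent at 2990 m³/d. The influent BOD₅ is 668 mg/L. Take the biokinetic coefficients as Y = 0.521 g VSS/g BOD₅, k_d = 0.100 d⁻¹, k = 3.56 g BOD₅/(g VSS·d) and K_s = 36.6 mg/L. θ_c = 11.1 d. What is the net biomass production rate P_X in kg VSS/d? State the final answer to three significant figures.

From the Monod/SRT balance for a CMAS, S = K_s·(1+k_d θ_c)/[θ_c·(Y k − k_d) − 1] = 36.6 × (1 + 0.100 × 11.1) / [11.1 × (0.521 × 3.56 − 0.100) − 1] = 77.23 / 18.48 = 4.179 mg/L.
The observed yield is Y_obs = Y/(1 + k_d·θ_c) = 0.521 / (1 + 0.100 × 11.1) = 0.521 / 2.110 = 0.2469 g VSS per g BOD₅ removed.
Q·(S₀ − S) = 2990 × (668 − 4.18) × 10⁻³ = 1985 kg/d removed.
Net biomass production P_X = Y_obs × Q·(S₀ − S) = 0.2469 × 1985 = 490.1 kg VSS/d.

P_X ≈ 490 kg VSS/d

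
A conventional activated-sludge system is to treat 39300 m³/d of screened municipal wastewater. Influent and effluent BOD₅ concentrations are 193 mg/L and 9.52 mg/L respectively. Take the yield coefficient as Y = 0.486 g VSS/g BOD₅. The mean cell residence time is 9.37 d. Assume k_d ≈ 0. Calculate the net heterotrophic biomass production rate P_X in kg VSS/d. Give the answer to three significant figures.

With endogenous decay neglected, the observed yield equals the true yield: Y_obs = Y = 0.486 g VSS/g BOD₅.
ΔS = 193 − 9.52 = 183.5 mg/L, so the substrate removal rate is 39300 × 183.5/1000 = 7211 kg BOD₅/d.
So the net sludge growth is P_X = 0.4860 × 7211 = 3504 kg VSS/d.

P_X ≈ 3500 kg VSS/d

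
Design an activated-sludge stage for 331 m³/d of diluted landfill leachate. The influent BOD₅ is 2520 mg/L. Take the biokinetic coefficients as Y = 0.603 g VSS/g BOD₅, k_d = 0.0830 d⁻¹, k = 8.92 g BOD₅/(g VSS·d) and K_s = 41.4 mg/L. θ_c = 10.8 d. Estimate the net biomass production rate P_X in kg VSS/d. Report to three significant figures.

P_X ≈ 265 kg VSS/d

For a completely mixed reactor with recycle the Lawrence–McCarty relation gives S = K_s·(1 + k_d·θ_c) / [θ_c·(Y·k − k_d) − 1] = 41.4 × (1 + 0.0830 × 10.8) / [10.8 × (0.603 × 8.92 − 0.0830) − 1] = 78.51 / 56.19 = 1.397 mg/L.
Correct the yield for decay: Y_obs = Y/(1 + k_d θ_c) = 0.603 / (1 + 0.0830 × 10.8) = 0.603 / 1.896 = 0.3180.
Q·(S₀ − S) = 331 × (2520 − 1.40) × 10⁻³ = 833.7 kg/d removed.
So the net sludge growth is P_X = 0.3180 × 833.7 = 265.1 kg VSS/d.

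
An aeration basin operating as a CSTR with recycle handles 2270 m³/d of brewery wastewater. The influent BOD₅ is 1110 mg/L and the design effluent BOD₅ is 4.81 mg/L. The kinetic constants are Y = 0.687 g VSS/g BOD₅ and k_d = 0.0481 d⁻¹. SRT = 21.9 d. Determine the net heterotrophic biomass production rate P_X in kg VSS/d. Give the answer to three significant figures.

Y_obs = Y / (1 + k_d θ_c) = 0.687 / (1 + 0.0481 × 21.9) = 0.687 / 2.053 = 0.3346.
Mass of BOD₅ removed per day: Q(S₀ − S) = 2270 × 1105 g/m³ = 2509 kg/d.
Net biomass production P_X = Y_obs × Q·(S₀ − S) = 0.3346 × 2509 = 839.4 kg VSS/d.

P_X ≈ 839 kg VSS/d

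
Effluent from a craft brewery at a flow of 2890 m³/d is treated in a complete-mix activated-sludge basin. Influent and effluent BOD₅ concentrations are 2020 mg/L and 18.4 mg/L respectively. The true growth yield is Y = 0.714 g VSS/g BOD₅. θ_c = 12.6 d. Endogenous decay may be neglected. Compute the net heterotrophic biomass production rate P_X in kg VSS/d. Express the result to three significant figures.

Since k_d ≈ 0, Y_obs = Y = 0.714 g VSS/g BOD₅.
Mass of BOD₅ removed per day: Q(S₀ − S) = 2890 × 2002 g/m³ = 5785 kg/d.
So the net sludge growth is P_X = 0.7140 × 5785 = 4130 kg VSS/d.

P_X ≈ 4130 kg VSS/d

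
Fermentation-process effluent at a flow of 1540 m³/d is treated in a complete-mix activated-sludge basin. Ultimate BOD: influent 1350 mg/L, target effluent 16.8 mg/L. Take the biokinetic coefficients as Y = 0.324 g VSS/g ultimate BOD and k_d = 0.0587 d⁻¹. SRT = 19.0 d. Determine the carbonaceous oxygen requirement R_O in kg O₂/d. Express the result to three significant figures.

R_O ≈ 1610 kg O₂/d

Y_obs = Y / (1 + k_d θ_c) = 0.324 / (1 + 0.0587 × 19.0) = 0.324 / 2.115 = 0.1532.
ΔS = 1350 − 16.8 = 1333 mg/L, so the substrate removal rate is 1540 × 1333/1000 = 2053 kg ultimate BOD/d.
Net sludge production P_X = 0.1532 × 2053 = 314.5 kg VSS/d.
Carbonaceous O₂ demand = substrate oxidised − cell-mass equivalent = 2053 − 1.42 × 314.5 = 1607 kg O₂/d.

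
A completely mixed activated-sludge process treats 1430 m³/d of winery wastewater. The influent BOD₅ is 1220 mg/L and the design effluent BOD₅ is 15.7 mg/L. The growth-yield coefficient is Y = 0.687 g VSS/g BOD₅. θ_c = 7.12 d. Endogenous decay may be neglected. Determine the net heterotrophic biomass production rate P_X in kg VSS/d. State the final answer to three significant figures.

With endogenous decay neglected, the observed yield equals the true yield: Y_obs = Y = 0.687 g VSS/g BOD₅.
ΔS = 1220 − 15.7 = 1204 mg/L, so the substrate removal rate is 1430 × 1204/1000 = 1722 kg BOD₅/d.
So the net sludge growth is P_X = 0.6870 × 1722 = 1183 kg VSS/d.

P_X ≈ 1180 kg VSS/d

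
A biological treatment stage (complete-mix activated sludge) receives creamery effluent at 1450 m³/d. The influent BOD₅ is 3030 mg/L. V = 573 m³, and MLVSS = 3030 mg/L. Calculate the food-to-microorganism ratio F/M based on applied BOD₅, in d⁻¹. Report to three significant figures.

F/M = Q·S₀ / (V·X) = 1450 × 3030 / (573.0 × 3030) = 2.531 g BOD₅·(g VSS·d)⁻¹.

F/M ≈ 2.53 d⁻¹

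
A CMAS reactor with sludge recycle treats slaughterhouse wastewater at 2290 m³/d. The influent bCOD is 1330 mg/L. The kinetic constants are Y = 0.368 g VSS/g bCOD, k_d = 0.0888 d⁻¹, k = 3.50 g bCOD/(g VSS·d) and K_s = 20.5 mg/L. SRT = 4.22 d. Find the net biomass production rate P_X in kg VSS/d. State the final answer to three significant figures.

Effluent substrate depends only on kinetics and SRT: S = K_s(1 + k_d θ_c) / [θ_c(Yk − k_d) − 1] = 20.5 × (1 + 0.0888 × 4.22) / [4.22 × (0.368 × 3.50 − 0.0888) − 1] = 28.18 / 4.061 = 6.940 mg/L.
The observed yield is Y_obs = Y/(1 + k_d·θ_c) = 0.368 / (1 + 0.0888 × 4.22) = 0.368 / 1.375 = 0.2677 g VSS per g bCOD removed.
Q·(S₀ − S) = 2290 × (1330 − 6.94) × 10⁻³ = 3030 kg/d removed.
Biomass produced: P_X = Y_obs·Q·ΔS = 0.2677 × 3030 ≈ 811.0 kg VSS/d.

P_X ≈ 811 kg VSS/d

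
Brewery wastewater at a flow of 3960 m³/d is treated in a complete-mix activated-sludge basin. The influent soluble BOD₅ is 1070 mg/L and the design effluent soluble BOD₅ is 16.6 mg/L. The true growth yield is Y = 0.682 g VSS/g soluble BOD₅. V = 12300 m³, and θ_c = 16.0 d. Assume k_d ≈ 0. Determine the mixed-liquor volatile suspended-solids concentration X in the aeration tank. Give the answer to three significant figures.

X ≈ 3700 mg/L

From V·X = Y·Q·(S₀ − S)·θ_c (decay neglected): X = 0.682 × 3960 × (1070 − 16.6) × 16.0 / 12300 = 3701 mg/L.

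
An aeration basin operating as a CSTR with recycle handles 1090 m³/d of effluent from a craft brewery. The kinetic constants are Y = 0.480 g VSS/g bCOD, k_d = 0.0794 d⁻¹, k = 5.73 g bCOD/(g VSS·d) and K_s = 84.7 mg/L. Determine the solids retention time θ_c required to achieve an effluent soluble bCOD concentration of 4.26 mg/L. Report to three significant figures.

θ_c ≈ 19.1 d

At the target effluent, Y k S/(K_s+S) = 0.480×5.73×4.26/88.96 = 0.1317 d⁻¹.
1/θ_c = 0.1317 − 0.0794 = 0.05231 d⁻¹, so θ_c = 19.12 d.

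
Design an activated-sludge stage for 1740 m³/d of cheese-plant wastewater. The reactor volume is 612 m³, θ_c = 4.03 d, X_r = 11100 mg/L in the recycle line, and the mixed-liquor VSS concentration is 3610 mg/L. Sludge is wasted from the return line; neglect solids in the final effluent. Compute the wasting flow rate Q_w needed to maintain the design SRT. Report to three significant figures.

Q_w ≈ 49.4 m³/d

Wasting from the return line (neglecting effluent solids): Q_w = V·X / (θ_c·X_r) = 612.0 × 3610 / (4.03 × 11100) = 49.39 m³/d.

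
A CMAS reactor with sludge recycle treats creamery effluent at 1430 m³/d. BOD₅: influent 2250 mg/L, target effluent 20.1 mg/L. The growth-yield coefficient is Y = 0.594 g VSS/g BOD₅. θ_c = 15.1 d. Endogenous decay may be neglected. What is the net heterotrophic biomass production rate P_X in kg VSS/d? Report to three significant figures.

P_X ≈ 1890 kg VSS/d

With endogenous decay neglected, the observed yield equals the true yield: Y_obs = Y = 0.594 g VSS/g BOD₅.
ΔS = 2250 − 20.1 = 2230 mg/L, so the substrate removal rate is 1430 × 2230/1000 = 3189 kg BOD₅/d.
So the net sludge growth is P_X = 0.5940 × 3189 = 1894 kg VSS/d.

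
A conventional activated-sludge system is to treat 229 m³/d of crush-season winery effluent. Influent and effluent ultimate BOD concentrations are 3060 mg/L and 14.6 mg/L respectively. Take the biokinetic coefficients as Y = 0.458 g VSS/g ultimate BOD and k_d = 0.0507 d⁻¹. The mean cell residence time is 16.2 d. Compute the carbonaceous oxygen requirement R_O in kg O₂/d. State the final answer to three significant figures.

The observed yield is Y_obs = Y/(1 + k_d·θ_c) = 0.458 / (1 + 0.0507 × 16.2) = 0.458 / 1.821 = 0.2515 g VSS per g ultimate BOD removed.
Substrate removed = Q·(S₀ − S) = 229 m³/d × (3060 − 14.6) g/m³ = 6.97×10^5 g/d = 697.4 kg/d.
Biomass synthesised: P_X = Y_obs × 697.4 = 175.4 kg VSS/d.
R_O = Q·(S₀ − S) − 1.42·P_X = 697.4 − 1.42 × 175.4 = 448.4 kg O₂/d.

R_O ≈ 448 kg O₂/d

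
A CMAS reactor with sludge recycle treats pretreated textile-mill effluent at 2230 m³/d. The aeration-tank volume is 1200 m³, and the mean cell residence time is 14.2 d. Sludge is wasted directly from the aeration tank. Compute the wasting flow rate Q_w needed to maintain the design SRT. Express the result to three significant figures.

Wasting from the aeration tank: Q_w = V / θ_c = 1200 / 14.2 = 84.51 m³/d.

Q_w ≈ 84.5 m³/d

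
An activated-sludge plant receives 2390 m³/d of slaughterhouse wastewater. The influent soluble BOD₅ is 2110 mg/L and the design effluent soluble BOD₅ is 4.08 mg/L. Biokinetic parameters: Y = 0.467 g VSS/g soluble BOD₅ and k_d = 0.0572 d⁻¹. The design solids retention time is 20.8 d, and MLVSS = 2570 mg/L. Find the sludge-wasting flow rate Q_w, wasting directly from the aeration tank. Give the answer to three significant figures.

From the SRT design equation V = Y Q (S₀−S) θ_c / [X (1 + k_d θ_c)] = 0.467 × 2390 × (2110 − 4.08) × 20.8 / [2570 × (1 + 0.0572 × 20.8)] = 4.89×10^7 / 5628 = 8687 m³.
For wasting at MLVSS concentration, Q_w = V/θ_c = 8687/20.8 = 417.7 m³/d.

Q_w ≈ 418 m³/d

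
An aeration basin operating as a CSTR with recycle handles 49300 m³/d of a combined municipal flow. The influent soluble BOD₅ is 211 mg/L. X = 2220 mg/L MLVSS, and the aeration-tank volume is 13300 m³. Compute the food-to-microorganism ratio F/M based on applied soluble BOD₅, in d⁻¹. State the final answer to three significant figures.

F/M ≈ 0.352 d⁻¹

F/M = applied load / biomass = Q·S₀/(V·X) = 49300 × 211 / (13300 × 2220) = 0.3523 d⁻¹.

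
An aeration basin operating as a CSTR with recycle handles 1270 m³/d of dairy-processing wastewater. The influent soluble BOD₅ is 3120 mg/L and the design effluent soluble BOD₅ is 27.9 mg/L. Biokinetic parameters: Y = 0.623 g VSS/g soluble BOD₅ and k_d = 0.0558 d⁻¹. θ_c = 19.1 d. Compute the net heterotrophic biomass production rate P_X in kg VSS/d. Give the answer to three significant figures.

P_X ≈ 1180 kg VSS/d

Observed yield with endogenous decay: Y_obs = Y / (1 + k_d·θ_c) = 0.623 / (1 + 0.0558 × 19.1) = 0.623 / 2.066 = 0.3016 g VSS/g soluble BOD₅.
Substrate removed = Q·(S₀ − S) = 1270 m³/d × (3120 − 27.9) g/m³ = 3.93×10^6 g/d = 3927 kg/d.
So the net sludge growth is P_X = 0.3016 × 3927 = 1184 kg VSS/d.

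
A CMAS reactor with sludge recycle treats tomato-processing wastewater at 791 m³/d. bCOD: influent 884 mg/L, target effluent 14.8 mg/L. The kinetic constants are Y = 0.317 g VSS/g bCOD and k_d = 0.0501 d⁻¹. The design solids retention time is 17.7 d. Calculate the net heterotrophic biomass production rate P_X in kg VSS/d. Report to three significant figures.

Observed yield with endogenous decay: Y_obs = Y / (1 + k_d·θ_c) = 0.317 / (1 + 0.0501 × 17.7) = 0.317 / 1.887 = 0.1680 g VSS/g bCOD.
Mass of bCOD removed per day: Q(S₀ − S) = 791 × 869.2 g/m³ = 687.5 kg/d.
Net biomass production P_X = Y_obs × Q·(S₀ − S) = 0.1680 × 687.5 = 115.5 kg VSS/d.

P_X ≈ 116 kg VSS/d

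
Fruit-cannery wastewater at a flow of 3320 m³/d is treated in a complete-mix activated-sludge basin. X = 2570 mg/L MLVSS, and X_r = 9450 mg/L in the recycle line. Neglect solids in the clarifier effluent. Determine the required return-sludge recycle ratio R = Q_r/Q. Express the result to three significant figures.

R ≈ 0.374

R = Q_r/Q = X/(X_r − X) = 2570 / (9450 − 2570) = 0.3735.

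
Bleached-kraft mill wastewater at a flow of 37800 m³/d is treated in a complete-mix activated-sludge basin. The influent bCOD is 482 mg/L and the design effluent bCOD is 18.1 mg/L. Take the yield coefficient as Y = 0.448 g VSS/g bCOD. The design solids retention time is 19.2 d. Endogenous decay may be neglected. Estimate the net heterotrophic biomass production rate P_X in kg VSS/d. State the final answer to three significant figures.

With endogenous decay neglected, the observed yield equals the true yield: Y_obs = Y = 0.448 g VSS/g bCOD.
Substrate removed = Q·(S₀ − S) = 37800 m³/d × (482 − 18.1) g/m³ = 1.75×10^7 g/d = 17535 kg/d.
So the net sludge growth is P_X = 0.4480 × 17535 = 7856 kg VSS/d.

P_X ≈ 7860 kg VSS/d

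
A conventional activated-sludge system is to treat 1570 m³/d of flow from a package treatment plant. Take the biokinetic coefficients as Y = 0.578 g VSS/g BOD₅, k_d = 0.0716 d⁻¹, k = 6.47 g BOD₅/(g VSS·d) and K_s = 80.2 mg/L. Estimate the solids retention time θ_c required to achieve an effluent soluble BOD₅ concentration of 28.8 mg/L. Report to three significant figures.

At the target effluent, Y k S/(K_s+S) = 0.578×6.47×28.8/109.0 = 0.9881 d⁻¹.
1/θ_c = 0.9881 − 0.0716 = 0.9165 d⁻¹, so θ_c = 1.091 d.

θ_c ≈ 1.09 d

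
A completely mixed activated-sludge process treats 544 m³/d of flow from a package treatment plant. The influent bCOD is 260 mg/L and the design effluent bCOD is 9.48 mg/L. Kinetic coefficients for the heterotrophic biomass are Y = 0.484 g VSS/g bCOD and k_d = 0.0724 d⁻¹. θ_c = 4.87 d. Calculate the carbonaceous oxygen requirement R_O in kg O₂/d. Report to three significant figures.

Y_obs = Y / (1 + k_d θ_c) = 0.484 / (1 + 0.0724 × 4.87) = 0.484 / 1.353 = 0.3578.
ΔS = 260 − 9.48 = 250.5 mg/L, so the substrate removal rate is 544 × 250.5/1000 = 136.3 kg bCOD/d.
P_X = Y_obs·Q·(S₀ − S) = 0.3578 × 136.3 = 48.77 kg VSS/d.
Carbonaceous O₂ demand = substrate oxidised − cell-mass equivalent = 136.3 − 1.42 × 48.77 = 67.03 kg O₂/d.

R_O ≈ 67.0 kg O₂/d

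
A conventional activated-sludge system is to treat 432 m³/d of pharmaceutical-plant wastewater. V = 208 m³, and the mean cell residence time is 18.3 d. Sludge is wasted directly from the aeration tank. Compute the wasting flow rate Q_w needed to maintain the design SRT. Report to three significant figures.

For wasting at MLVSS concentration, Q_w = V/θ_c = 208.0/18.3 = 11.37 m³/d.

Q_w ≈ 11.4 m³/d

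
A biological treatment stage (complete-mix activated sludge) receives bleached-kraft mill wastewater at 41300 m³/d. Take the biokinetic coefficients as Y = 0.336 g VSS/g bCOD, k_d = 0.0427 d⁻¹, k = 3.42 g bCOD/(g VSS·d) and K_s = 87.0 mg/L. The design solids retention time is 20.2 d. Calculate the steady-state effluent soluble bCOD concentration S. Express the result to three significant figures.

Effluent substrate depends only on kinetics and SRT: S = K_s(1 + k_d θ_c) / [θ_c(Yk − k_d) − 1] = 87.0 × (1 + 0.0427 × 20.2) / [20.2 × (0.336 × 3.42 − 0.0427) − 1] = 162.0 / 21.35 = 7.590 mg/L.

S ≈ 7.59 mg/L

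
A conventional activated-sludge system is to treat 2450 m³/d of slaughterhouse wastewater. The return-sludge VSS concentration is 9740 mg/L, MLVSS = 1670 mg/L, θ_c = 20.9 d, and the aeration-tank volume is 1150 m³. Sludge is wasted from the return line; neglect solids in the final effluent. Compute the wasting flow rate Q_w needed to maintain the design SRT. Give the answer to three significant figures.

Q_w ≈ 9.43 m³/d

Q_w = (V·X)/(θ_c X_r) = 1150 × 1670 / (20.9 × 9740) = 9.434 m³/d.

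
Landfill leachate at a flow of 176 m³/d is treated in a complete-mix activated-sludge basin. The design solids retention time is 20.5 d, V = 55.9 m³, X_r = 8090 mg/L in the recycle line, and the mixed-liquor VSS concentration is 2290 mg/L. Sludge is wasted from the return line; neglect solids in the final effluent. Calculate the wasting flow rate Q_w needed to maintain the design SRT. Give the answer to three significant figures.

Q_w ≈ 0.772 m³/d

Wasting from the return line (neglecting effluent solids): Q_w = V·X / (θ_c·X_r) = 55.90 × 2290 / (20.5 × 8090) = 0.7719 m³/d.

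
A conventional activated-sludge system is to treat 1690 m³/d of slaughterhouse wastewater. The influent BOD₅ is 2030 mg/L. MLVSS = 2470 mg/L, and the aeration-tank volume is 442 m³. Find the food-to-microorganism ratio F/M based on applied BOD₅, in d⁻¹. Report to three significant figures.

F/M = Q·S₀ / (V·X) = 1690 × 2030 / (442.0 × 2470) = 3.142 g BOD₅·(g VSS·d)⁻¹.

F/M ≈ 3.14 d⁻¹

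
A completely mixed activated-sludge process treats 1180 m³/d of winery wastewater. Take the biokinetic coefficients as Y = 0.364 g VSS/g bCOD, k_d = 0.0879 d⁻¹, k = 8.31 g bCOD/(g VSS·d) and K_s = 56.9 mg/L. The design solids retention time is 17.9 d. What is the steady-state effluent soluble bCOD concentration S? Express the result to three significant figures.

For a completely mixed reactor with recycle the Lawrence–McCarty relation gives S = K_s·(1 + k_d·θ_c) / [θ_c·(Y·k − k_d) − 1] = 56.9 × (1 + 0.0879 × 17.9) / [17.9 × (0.364 × 8.31 − 0.0879) − 1] = 146.4 / 51.57 = 2.839 mg/L.

S ≈ 2.84 mg/L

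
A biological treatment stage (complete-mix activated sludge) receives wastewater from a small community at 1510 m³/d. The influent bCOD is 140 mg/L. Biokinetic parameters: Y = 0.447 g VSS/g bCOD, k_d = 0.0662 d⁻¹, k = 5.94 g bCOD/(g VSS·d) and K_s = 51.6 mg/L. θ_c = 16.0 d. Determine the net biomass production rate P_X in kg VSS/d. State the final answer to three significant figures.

P_X ≈ 45.0 kg VSS/d

Effluent substrate depends only on kinetics and SRT: S = K_s(1 + k_d θ_c) / [θ_c(Yk − k_d) − 1] = 51.6 × (1 + 0.0662 × 16.0) / [16.0 × (0.447 × 5.94 − 0.0662) − 1] = 106.3 / 40.42 = 2.629 mg/L.
The observed yield is Y_obs = Y/(1 + k_d·θ_c) = 0.447 / (1 + 0.0662 × 16.0) = 0.447 / 2.059 = 0.2171 g VSS per g bCOD removed.
ΔS = 140 − 2.63 = 137.4 mg/L, so the substrate removal rate is 1510 × 137.4/1000 = 207.4 kg bCOD/d.
P_X = Y_obs · Q(S₀ − S) = 0.2171 × 207.4 = 45.03 kg VSS/d.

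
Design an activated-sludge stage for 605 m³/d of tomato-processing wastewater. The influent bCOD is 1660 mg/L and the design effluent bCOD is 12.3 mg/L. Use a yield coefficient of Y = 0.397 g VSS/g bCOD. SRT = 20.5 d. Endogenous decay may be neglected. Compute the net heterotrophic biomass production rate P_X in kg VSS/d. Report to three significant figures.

P_X ≈ 396 kg VSS/d

Since k_d ≈ 0, Y_obs = Y = 0.397 g VSS/g bCOD.
ΔS = 1660 − 12.3 = 1648 mg/L, so the substrate removal rate is 605 × 1648/1000 = 996.9 kg bCOD/d.
P_X = Y_obs · Q(S₀ − S) = 0.3970 × 996.9 = 395.8 kg VSS/d.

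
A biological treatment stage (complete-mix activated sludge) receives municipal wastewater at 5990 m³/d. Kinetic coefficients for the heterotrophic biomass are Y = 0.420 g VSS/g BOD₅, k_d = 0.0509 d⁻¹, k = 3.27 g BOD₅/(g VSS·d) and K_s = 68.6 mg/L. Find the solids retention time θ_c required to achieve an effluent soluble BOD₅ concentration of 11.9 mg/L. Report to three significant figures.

At the target effluent, Y k S/(K_s+S) = 0.420×3.27×11.9/80.50 = 0.2030 d⁻¹.
Then 1/θ_c = μ − k_d = 0.2030 − 0.0509 = 0.1521 d⁻¹, giving θ_c = 6.574 d.

θ_c ≈ 6.57 d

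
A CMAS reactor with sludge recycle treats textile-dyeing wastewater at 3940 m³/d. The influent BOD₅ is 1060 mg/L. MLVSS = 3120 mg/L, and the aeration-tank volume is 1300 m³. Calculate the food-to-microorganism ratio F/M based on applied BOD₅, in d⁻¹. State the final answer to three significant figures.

F/M ≈ 1.03 d⁻¹

Food-to-microorganism ratio F/M = Q S₀ / (V X) = 3940 × 1060 / (1300 × 3120) = 1.030 d⁻¹.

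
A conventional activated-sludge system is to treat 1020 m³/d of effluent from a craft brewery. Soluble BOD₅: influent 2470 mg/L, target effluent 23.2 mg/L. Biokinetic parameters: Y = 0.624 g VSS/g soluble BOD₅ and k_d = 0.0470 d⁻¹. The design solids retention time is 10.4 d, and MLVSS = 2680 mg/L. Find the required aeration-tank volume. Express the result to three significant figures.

From the SRT design equation V = Y Q (S₀−S) θ_c / [X (1 + k_d θ_c)] = 0.624 × 1020 × (2470 − 23.2) × 10.4 / [2680 × (1 + 0.0470 × 10.4)] = 1.62×10^7 / 3990 = 4059 m³.

V ≈ 4060 m³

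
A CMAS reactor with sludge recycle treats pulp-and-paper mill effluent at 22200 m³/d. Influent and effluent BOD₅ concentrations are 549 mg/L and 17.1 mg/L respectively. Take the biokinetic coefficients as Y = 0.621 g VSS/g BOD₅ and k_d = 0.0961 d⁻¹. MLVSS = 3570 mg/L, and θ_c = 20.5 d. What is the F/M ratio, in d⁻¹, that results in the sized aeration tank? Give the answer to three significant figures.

Steady-state biomass mass balance: V·X·(1 + k_d·θ_c) = Y·Q·(S₀ − S)·θ_c, so V = 0.621 × 22200 × (549 − 17.1) × 20.5 / [3570 × (1 + 0.0961 × 20.5)] = 1.5×10^8 / 10603 = 14177 m³.
F/M = Q·S₀ / (V·X) = 22200 × 549 / (14177 × 3570) = 0.2408 g BOD₅·(g VSS·d)⁻¹.

F/M ≈ 0.241 d⁻¹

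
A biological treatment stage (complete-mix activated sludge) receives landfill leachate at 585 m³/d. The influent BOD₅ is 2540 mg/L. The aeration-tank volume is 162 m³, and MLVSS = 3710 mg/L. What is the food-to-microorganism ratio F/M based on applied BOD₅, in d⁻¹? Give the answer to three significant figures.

F/M ≈ 2.47 d⁻¹

F/M = Q·S₀ / (V·X) = 585 × 2540 / (162.0 × 3710) = 2.472 g BOD₅·(g VSS·d)⁻¹.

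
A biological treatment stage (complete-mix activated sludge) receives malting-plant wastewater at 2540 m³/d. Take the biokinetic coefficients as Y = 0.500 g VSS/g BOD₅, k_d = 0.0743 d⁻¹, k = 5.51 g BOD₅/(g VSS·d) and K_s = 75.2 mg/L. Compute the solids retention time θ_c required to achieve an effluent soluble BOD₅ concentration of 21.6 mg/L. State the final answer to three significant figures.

θ_c ≈ 1.85 d

From 1/θ_c = Y·k·S/(K_s + S) − k_d: Y·k·S/(K_s+S) = 0.500 × 5.51 × 21.6 / (75.2 + 21.6) = 0.6148 d⁻¹.
Then 1/θ_c = μ − k_d = 0.6148 − 0.0743 = 0.5405 d⁻¹, giving θ_c = 1.850 d.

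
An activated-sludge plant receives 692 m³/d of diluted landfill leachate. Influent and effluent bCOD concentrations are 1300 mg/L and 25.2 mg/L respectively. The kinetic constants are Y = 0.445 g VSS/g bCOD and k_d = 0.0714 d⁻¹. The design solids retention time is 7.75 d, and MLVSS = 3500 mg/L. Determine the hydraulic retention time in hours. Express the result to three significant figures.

τ ≈ 19.4 h

From the SRT design equation V = Y Q (S₀−S) θ_c / [X (1 + k_d θ_c)] = 0.445 × 692 × (1300 − 25.2) × 7.75 / [3500 × (1 + 0.0714 × 7.75)] = 3.04×10^6 / 5437 = 559.6 m³.
Hydraulic retention time τ = V/Q = 559.6 / 692 = 0.8087 d = 19.41 h.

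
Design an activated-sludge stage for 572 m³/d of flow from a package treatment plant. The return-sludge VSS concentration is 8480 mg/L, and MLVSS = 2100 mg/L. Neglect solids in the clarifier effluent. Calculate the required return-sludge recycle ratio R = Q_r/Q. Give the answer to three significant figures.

R ≈ 0.329

Mass balance around the secondary clarifier (neglecting effluent solids): R = X / (X_r − X) = 2100 / (8480 − 2100) = 0.3292.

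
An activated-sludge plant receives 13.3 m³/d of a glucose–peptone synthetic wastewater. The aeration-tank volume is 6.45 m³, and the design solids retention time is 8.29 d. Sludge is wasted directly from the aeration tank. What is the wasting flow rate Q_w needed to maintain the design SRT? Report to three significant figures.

With mixed-liquor wasting, θ_c = V/Q_w, so Q_w = V/θ_c = 6.450/8.29 = 0.7780 m³/d.

Q_w ≈ 0.778 m³/d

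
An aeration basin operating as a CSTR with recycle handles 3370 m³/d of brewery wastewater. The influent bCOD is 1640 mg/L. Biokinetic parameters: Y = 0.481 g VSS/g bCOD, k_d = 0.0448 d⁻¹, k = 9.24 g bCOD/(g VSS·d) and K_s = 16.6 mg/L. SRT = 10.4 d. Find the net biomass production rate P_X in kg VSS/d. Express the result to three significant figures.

Effluent substrate depends only on kinetics and SRT: S = K_s(1 + k_d θ_c) / [θ_c(Yk − k_d) − 1] = 16.6 × (1 + 0.0448 × 10.4) / [10.4 × (0.481 × 9.24 − 0.0448) − 1] = 24.33 / 44.76 = 0.5437 mg/L.
Observed yield with endogenous decay: Y_obs = Y / (1 + k_d·θ_c) = 0.481 / (1 + 0.0448 × 10.4) = 0.481 / 1.466 = 0.3281 g VSS/g bCOD.
Substrate removed = Q·(S₀ − S) = 3370 m³/d × (1640 − 0.544) g/m³ = 5.52×10^6 g/d = 5525 kg/d.
So the net sludge growth is P_X = 0.3281 × 5525 = 1813 kg VSS/d.

P_X ≈ 1810 kg VSS/d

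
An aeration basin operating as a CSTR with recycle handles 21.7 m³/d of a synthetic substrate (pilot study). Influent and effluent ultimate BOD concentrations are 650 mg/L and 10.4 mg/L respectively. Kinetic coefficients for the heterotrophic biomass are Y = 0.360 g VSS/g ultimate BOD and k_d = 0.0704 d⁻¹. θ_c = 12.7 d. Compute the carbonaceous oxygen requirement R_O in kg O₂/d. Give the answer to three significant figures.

R_O ≈ 10.1 kg O₂/d

The observed yield is Y_obs = Y/(1 + k_d·θ_c) = 0.360 / (1 + 0.0704 × 12.7) = 0.360 / 1.894 = 0.1901 g VSS per g ultimate BOD removed.
Mass of ultimate BOD removed per day: Q(S₀ − S) = 21.7 × 639.6 g/m³ = 13.88 kg/d.
Biomass synthesised: P_X = Y_obs × 13.88 = 2.638 kg VSS/d.
R_O = Q·ΔS − 1.42 P_X = 13.88 − 3.746 = 10.13 kg O₂/d.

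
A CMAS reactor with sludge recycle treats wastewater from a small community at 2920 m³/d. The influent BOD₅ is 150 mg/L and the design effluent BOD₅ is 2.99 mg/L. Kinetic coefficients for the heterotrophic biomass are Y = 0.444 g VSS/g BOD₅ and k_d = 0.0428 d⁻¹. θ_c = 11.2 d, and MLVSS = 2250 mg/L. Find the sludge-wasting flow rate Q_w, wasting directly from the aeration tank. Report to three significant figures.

Q_w ≈ 57.3 m³/d

From the SRT design equation V = Y Q (S₀−S) θ_c / [X (1 + k_d θ_c)] = 0.444 × 2920 × (150 − 2.99) × 11.2 / [2250 × (1 + 0.0428 × 11.2)] = 2.13×10^6 / 3329 = 641.3 m³.
With mixed-liquor wasting, θ_c = V/Q_w, so Q_w = V/θ_c = 641.3/11.2 = 57.26 m³/d.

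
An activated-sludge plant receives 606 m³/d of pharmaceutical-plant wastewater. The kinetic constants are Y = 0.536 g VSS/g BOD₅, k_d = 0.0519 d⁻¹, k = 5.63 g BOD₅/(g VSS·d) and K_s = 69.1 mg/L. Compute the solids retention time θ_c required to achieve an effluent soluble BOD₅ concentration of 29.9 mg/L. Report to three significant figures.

θ_c ≈ 1.16 d

Specific growth rate at S = 29.9 mg/L: μ = YkS/(K_s+S) = 0.536·5.63·29.9/(69.1+29.9) = 0.9114 d⁻¹.
Then 1/θ_c = μ − k_d = 0.9114 − 0.0519 = 0.8595 d⁻¹, giving θ_c = 1.163 d.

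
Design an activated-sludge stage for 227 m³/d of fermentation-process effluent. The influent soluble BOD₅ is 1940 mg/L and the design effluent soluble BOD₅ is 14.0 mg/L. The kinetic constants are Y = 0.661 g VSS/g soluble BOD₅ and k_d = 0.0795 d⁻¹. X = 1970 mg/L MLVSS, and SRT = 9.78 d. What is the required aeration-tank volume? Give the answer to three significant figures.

V ≈ 807 m³

From the SRT design equation V = Y Q (S₀−S) θ_c / [X (1 + k_d θ_c)] = 0.661 × 227 × (1940 − 14.0) × 9.78 / [1970 × (1 + 0.0795 × 9.78)] = 2.83×10^6 / 3502 = 807.1 m³.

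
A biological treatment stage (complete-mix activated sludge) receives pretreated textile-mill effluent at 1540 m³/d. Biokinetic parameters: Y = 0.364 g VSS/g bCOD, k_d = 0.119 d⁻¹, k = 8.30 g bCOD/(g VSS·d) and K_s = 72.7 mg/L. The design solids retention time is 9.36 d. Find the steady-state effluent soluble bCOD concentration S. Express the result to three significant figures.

Effluent substrate depends only on kinetics and SRT: S = K_s(1 + k_d θ_c) / [θ_c(Yk − k_d) − 1] = 72.7 × (1 + 0.119 × 9.36) / [9.36 × (0.364 × 8.30 − 0.119) − 1] = 153.7 / 26.16 = 5.873 mg/L.

S ≈ 5.87 mg/L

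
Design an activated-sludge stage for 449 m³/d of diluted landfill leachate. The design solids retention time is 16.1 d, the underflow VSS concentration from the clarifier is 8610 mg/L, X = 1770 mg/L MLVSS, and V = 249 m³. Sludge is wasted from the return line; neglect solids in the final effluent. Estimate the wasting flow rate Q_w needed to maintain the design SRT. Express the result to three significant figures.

Q_w = (V·X)/(θ_c X_r) = 249.0 × 1770 / (16.1 × 8610) = 3.179 m³/d.

Q_w ≈ 3.18 m³/d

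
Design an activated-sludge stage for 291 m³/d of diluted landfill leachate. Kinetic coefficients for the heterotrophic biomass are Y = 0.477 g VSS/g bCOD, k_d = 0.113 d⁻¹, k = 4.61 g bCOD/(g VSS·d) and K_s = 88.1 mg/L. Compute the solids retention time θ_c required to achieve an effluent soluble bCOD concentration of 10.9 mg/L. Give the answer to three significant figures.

Specific growth rate at S = 10.9 mg/L: μ = YkS/(K_s+S) = 0.477·4.61·10.9/(88.1+10.9) = 0.2421 d⁻¹.
θ_c = 1/(μ − k_d) = 1/(0.2421 − 0.113) = 1/0.1291 = 7.745 d.

θ_c ≈ 7.75 d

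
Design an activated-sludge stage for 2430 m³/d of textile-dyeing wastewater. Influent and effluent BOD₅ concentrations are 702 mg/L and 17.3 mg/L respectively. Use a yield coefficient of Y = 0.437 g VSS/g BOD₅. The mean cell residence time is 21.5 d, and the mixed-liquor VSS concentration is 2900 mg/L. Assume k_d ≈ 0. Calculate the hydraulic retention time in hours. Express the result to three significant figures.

Biomass mass balance (decay neglected): V·X = Y·Q·(S₀ − S)·θ_c, so V = 0.437 × 2430 × (702 − 17.3) × 21.5 / 2900 = 5390 m³.
τ = V/Q = 5390/2430 = 2.218 d, or 53.24 h.

τ ≈ 53.2 h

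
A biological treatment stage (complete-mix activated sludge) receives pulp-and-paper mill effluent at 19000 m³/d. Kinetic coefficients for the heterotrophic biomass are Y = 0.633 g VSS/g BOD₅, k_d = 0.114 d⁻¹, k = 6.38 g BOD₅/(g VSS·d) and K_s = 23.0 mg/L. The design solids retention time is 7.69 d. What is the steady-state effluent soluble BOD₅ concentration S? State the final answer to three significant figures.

S ≈ 1.48 mg/L

Effluent substrate depends only on kinetics and SRT: S = K_s(1 + k_d θ_c) / [θ_c(Yk − k_d) − 1] = 23.0 × (1 + 0.114 × 7.69) / [7.69 × (0.633 × 6.38 − 0.114) − 1] = 43.16 / 29.18 = 1.479 mg/L.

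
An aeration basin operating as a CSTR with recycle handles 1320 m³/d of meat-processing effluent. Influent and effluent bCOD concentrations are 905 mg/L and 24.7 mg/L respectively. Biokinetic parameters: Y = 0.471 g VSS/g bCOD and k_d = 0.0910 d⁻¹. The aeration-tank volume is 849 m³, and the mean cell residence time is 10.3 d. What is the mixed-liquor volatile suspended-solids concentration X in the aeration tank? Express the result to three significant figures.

X ≈ 3430 mg/L

X = Y·Q·ΔS·θ_c / [V·(1 + k_d θ_c)] = 0.471 × 1320 × (905 − 24.7) × 10.3 / [849 × (1 + 0.0910 × 10.3)] = 3427 mg/L.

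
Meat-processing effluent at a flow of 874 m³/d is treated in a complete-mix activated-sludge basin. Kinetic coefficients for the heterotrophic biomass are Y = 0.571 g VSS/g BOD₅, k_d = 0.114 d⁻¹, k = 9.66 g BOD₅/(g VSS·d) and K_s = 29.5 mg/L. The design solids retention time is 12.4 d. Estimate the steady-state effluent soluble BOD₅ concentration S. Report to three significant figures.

From the Monod/SRT balance for a CMAS, S = K_s·(1+k_d θ_c)/[θ_c·(Y k − k_d) − 1] = 29.5 × (1 + 0.114 × 12.4) / [12.4 × (0.571 × 9.66 − 0.114) − 1] = 71.20 / 65.98 = 1.079 mg/L.

S ≈ 1.08 mg/L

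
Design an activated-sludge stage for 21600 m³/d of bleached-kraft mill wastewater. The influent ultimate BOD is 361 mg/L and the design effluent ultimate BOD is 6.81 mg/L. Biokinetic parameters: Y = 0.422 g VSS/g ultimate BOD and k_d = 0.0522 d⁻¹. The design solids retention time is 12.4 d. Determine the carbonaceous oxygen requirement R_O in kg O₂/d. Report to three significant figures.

R_O ≈ 4870 kg O₂/d

Y_obs = Y / (1 + k_d θ_c) = 0.422 / (1 + 0.0522 × 12.4) = 0.422 / 1.647 = 0.2562.
Q·(S₀ − S) = 21600 × (361 − 6.81) × 10⁻³ = 7651 kg/d removed.
Net sludge production P_X = 0.2562 × 7651 = 1960 kg VSS/d.
R_O = Q·(S₀ − S) − 1.42·P_X = 7651 − 1.42 × 1960 = 4867 kg O₂/d.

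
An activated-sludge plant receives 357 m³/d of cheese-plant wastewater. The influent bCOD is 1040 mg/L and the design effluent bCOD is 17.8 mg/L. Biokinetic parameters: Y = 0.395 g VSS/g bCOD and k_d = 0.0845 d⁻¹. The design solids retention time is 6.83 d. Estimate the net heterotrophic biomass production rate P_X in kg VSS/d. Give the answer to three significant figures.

P_X ≈ 91.4 kg VSS/d

Observed yield with endogenous decay: Y_obs = Y / (1 + k_d·θ_c) = 0.395 / (1 + 0.0845 × 6.83) = 0.395 / 1.577 = 0.2505 g VSS/g bCOD.
ΔS = 1040 − 17.8 = 1022 mg/L, so the substrate removal rate is 357 × 1022/1000 = 364.9 kg bCOD/d.
So the net sludge growth is P_X = 0.2505 × 364.9 = 91.40 kg VSS/d.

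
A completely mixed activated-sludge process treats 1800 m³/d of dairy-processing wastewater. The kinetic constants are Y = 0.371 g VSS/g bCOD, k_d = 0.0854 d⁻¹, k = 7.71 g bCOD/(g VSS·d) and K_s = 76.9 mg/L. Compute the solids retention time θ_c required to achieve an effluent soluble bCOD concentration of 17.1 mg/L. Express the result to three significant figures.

θ_c ≈ 2.30 d

Specific growth rate at S = 17.1 mg/L: μ = YkS/(K_s+S) = 0.371·7.71·17.1/(76.9+17.1) = 0.5204 d⁻¹.
θ_c = 1/(μ − k_d) = 1/(0.5204 − 0.0854) = 1/0.4350 = 2.299 d.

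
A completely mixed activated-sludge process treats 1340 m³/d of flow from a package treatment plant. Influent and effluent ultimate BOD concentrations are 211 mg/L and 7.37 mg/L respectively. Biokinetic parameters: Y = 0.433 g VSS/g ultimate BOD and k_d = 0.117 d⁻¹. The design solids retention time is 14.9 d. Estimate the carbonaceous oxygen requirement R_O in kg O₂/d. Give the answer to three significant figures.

R_O ≈ 212 kg O₂/d

The observed yield is Y_obs = Y/(1 + k_d·θ_c) = 0.433 / (1 + 0.117 × 14.9) = 0.433 / 2.743 = 0.1578 g VSS per g ultimate BOD removed.
Q·(S₀ − S) = 1340 × (211 − 7.37) × 10⁻³ = 272.9 kg/d removed.
Net sludge production P_X = 0.1578 × 272.9 = 43.07 kg VSS/d.
Carbonaceous O₂ demand = substrate oxidised − cell-mass equivalent = 272.9 − 1.42 × 43.07 = 211.7 kg O₂/d.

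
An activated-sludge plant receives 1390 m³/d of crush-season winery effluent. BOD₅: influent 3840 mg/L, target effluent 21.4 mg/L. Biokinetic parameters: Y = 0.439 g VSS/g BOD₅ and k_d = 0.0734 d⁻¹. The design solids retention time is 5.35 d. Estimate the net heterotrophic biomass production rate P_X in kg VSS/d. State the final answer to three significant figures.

P_X ≈ 1670 kg VSS/d

The observed yield is Y_obs = Y/(1 + k_d·θ_c) = 0.439 / (1 + 0.0734 × 5.35) = 0.439 / 1.393 = 0.3152 g VSS per g BOD₅ removed.
Substrate removed = Q·(S₀ − S) = 1390 m³/d × (3840 − 21.4) g/m³ = 5.31×10^6 g/d = 5308 kg/d.
P_X = Y_obs · Q(S₀ − S) = 0.3152 × 5308 = 1673 kg VSS/d.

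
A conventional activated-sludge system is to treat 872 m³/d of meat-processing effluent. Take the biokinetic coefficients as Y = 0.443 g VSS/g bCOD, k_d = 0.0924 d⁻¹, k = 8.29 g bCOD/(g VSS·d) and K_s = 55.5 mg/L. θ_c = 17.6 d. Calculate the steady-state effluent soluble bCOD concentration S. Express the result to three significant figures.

From the Monod/SRT balance for a CMAS, S = K_s·(1+k_d θ_c)/[θ_c·(Y k − k_d) − 1] = 55.5 × (1 + 0.0924 × 17.6) / [17.6 × (0.443 × 8.29 − 0.0924) − 1] = 145.8 / 62.01 = 2.351 mg/L.

S ≈ 2.35 mg/L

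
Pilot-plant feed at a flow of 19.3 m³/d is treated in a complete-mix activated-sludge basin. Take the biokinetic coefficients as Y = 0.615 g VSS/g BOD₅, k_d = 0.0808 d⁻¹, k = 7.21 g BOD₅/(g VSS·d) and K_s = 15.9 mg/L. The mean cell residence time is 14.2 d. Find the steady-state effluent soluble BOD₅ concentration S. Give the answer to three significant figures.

S ≈ 0.561 mg/L

For a completely mixed reactor with recycle the Lawrence–McCarty relation gives S = K_s·(1 + k_d·θ_c) / [θ_c·(Y·k − k_d) − 1] = 15.9 × (1 + 0.0808 × 14.2) / [14.2 × (0.615 × 7.21 − 0.0808) − 1] = 34.14 / 60.82 = 0.5614 mg/L.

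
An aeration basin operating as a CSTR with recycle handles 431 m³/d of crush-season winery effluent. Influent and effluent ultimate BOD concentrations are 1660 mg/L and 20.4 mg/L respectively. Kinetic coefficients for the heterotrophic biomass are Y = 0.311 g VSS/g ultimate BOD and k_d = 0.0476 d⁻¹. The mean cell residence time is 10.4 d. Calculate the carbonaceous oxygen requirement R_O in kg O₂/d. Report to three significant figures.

R_O ≈ 498 kg O₂/d

The observed yield is Y_obs = Y/(1 + k_d·θ_c) = 0.311 / (1 + 0.0476 × 10.4) = 0.311 / 1.495 = 0.2080 g VSS per g ultimate BOD removed.
ΔS = 1660 − 20.4 = 1640 mg/L, so the substrate removal rate is 431 × 1640/1000 = 706.7 kg ultimate BOD/d.
Net sludge production P_X = 0.2080 × 706.7 = 147.0 kg VSS/d.
R_O = Q·(S₀ − S) − 1.42·P_X = 706.7 − 1.42 × 147.0 = 497.9 kg O₂/d.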